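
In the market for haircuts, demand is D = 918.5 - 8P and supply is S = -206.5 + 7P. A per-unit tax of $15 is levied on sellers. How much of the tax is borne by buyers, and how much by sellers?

Pre-tax equilibrium: P* = 75, Q* = 318.5.
Tax on sellers shifts supply to S = -206.5 + 7(P − 15) = -311.5 + 7P.
918.5 - 8P = -311.5 + 7P gives buyer price Pb = 82; sellers receive Ps = 82 − 15 = 67.
New quantity: Q = 918.5 − 8(82) = 262.5.
Buyer burden = 82 − 75 = 7; seller burden = 75 − 67 = 8.

Buyers bear $7, sellers bear $8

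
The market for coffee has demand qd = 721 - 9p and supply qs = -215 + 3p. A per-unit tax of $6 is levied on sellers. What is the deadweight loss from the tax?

Deadweight loss = 40.5

Pre-tax equilibrium: p* = 78, q* = 19.
Tax on sellers shifts supply to qs = -215 + 3(p − 6) = -233 + 3p.
721 - 9p = -233 + 3p gives buyer price pb = 79.5; sellers receive ps = 79.5 − 6 = 73.5.
New quantity: q = 721 − 9(79.5) = 5.5.
DWL = ½ × 6 × (19 − 5.5) = 40.5.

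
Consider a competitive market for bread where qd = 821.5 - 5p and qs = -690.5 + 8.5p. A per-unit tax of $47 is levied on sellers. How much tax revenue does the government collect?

Pre-tax equilibrium: p* = 112, q* = 261.5.
Tax on sellers shifts supply to qs = -690.5 + 8.5(p − 47) = -1090 + 8.5p.
821.5 - 5p = -1090 + 8.5p gives buyer price pb = 3823/27; sellers receive ps = 3823/27 − 47 = 2554/27.
New quantity: q = 821.5 − 5(3823/27) = 6131/54.
Revenue = 47 × 6131/54 = 288157/54.

Tax revenue = 288157/54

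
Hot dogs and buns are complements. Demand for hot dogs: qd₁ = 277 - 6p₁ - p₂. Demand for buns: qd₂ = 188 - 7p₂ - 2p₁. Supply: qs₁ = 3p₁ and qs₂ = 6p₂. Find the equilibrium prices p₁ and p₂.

Market 1: 277 - 6p₁ - p₂ = 3p₁ → 9p₁ + p₂ = 277.
Market 2: 13p₂ + 2p₁ = 188.
Eliminating p₂: 13×(1) − 1×(2) gives 115p₁ = 3413, so p₁ = 3413/115.
Back-substitute into (2): p₂ = (188 − 2×3413/115) / 13 = 1138/115.

p₁ = 3413/115, p₂ = 1138/115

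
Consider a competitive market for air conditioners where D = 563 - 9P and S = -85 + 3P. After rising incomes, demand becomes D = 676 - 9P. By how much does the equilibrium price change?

Original equilibrium: P* = 54, Q* = 77.
New equilibrium: 676 - 9P = -85 + 3P, so 761 = 12P and P' = 761/12; Q' = 676 − 9(761/12) = 105.25.
Change in price: 761/12 − 54 = 113/12.

ΔP = 113/12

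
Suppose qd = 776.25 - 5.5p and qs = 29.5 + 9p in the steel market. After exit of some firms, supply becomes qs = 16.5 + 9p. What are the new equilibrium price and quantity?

p' = 3039/58, q' = 14154/29

Original equilibrium: p* = 51.5, q* = 493.
New equilibrium: 776.25 - 5.5p = 16.5 + 9p, so 759.75 = 14.5p and p' = 3039/58; q' = 776.25 − 5.5(3039/58) = 14154/29.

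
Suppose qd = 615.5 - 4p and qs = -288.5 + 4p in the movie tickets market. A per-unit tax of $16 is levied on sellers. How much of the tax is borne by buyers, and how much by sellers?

Buyers bear $8, sellers bear $8

Pre-tax equilibrium: p* = 113, q* = 163.5.
Tax on sellers shifts supply to qs = -288.5 + 4(p − 16) = -352.5 + 4p.
615.5 - 4p = -352.5 + 4p gives buyer price pb = 121; sellers receive ps = 121 − 16 = 105.
New quantity: q = 615.5 − 4(121) = 131.5.
Buyer burden = 121 − 113 = 8; seller burden = 113 − 105 = 8.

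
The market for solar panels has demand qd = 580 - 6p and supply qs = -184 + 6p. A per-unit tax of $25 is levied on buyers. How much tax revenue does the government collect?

Pre-tax equilibrium: p* = 191/3, q* = 198.
Tax on buyers shifts demand to qd = 580 − 6(p + 25) = 430 - 6p.
430 - 6p = -184 + 6p gives seller price ps = 307/6; buyers pay pb = 307/6 + 25 = 457/6.
New quantity: q = 580 − 6(457/6) = 123.
Revenue = 25 × 123 = 3075.

Tax revenue = 3075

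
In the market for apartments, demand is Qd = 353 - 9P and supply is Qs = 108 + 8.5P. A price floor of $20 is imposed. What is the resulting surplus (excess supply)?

Surplus = 105

Equilibrium price would be P* = 14, so the floor at 20 binds.
At P = 20: Qd = 173, Qs = 278.
Surplus = 278 − 173 = 105.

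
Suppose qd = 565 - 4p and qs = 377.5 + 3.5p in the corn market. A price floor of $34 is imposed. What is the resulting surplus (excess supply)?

Equilibrium price would be p* = 25, so the floor at 34 binds.
At p = 34: qd = 429, qs = 496.5.
Surplus = 496.5 − 429 = 67.5.

Surplus = 67.5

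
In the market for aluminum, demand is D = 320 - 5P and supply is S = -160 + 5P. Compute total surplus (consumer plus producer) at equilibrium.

Total surplus = 1280

Equilibrium: 320 - 5P = -160 + 5P gives P* = 48, Q* = 80.
Demand choke price: P = 64; supply starts at P = 32.
CS = ½(64 − 48)(80) = 640; PS = ½(48 − 32)(80) = 640.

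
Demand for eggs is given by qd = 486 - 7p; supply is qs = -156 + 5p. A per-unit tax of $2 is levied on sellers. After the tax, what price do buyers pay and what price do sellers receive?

Buyers pay 163/3, sellers receive 157/3

Pre-tax equilibrium: p* = 53.5, q* = 111.5.
Tax on sellers shifts supply to qs = -156 + 5(p − 2) = -166 + 5p.
486 - 7p = -166 + 5p gives buyer price pb = 163/3; sellers receive ps = 163/3 − 2 = 157/3.
New quantity: q = 486 − 7(163/3) = 317/3.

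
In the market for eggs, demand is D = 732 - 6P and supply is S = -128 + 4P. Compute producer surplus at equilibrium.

Producer surplus = 5832

Equilibrium: 732 - 6P = -128 + 4P gives P* = 86, Q* = 216.
Supply starts at P = 32 (where S = 0).
PS = ½(86 − 32)(216) = 5832.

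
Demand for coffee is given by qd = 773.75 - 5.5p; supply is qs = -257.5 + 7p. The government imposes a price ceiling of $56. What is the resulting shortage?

Equilibrium price would be p* = 82.5, so the ceiling at 56 binds.
At p = 56: qd = 773.75 − 5.5(56) = 465.75, qs = -257.5 + 7(56) = 134.5.
Shortage = 465.75 − 134.5 = 331.25.

Shortage = 331.25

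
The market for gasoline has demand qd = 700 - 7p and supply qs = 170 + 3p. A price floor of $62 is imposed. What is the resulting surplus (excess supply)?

Equilibrium price would be p* = 53, so the floor at 62 binds.
At p = 62: qd = 266, qs = 356.
Surplus = 356 − 266 = 90.

Surplus = 90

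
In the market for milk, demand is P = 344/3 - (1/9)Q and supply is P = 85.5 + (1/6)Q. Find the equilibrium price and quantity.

Set the two price expressions equal: 344/3 - (1/9)Q = 85.5 + (1/6)Q.
175/6 = (5/18)Q, so Q* = 105.
P* = 344/3 − (1/9)(105) = 103.

P* = 103, Q* = 105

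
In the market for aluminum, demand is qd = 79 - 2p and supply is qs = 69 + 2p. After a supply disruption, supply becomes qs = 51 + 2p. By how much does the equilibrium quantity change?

Δq = -9

Original equilibrium: p* = 2.5, q* = 74.
New equilibrium: 79 - 2p = 51 + 2p, so 28 = 4p and p' = 7; q' = 79 − 2(7) = 65.
Change in quantity: 65 − 74 = -9.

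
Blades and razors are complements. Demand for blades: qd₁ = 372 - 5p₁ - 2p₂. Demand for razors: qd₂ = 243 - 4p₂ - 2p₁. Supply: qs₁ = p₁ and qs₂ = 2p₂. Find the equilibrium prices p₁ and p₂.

p₁ = 54.5625, p₂ = 22.3125

Market 1: 372 - 5p₁ - 2p₂ = p₁ → 6p₁ + 2p₂ = 372.
Market 2: 6p₂ + 2p₁ = 243.
Eliminating p₂: 6×(1) − 2×(2) gives 32p₁ = 1746, so p₁ = 54.5625.
Back-substitute into (2): p₂ = (243 − 2×54.5625) / 6 = 22.3125.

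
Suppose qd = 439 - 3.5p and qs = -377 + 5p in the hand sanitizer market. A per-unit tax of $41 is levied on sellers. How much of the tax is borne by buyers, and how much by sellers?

Buyers bear 410/17, sellers bear 287/17

Pre-tax equilibrium: p* = 96, q* = 103.
Tax on sellers shifts supply to qs = -377 + 5(p − 41) = -582 + 5p.
439 - 3.5p = -582 + 5p gives buyer price pb = 2042/17; sellers receive ps = 2042/17 − 41 = 1345/17.
New quantity: q = 439 − 3.5(2042/17) = 316/17.
Buyer burden = 2042/17 − 96 = 410/17; seller burden = 96 − 1345/17 = 287/17.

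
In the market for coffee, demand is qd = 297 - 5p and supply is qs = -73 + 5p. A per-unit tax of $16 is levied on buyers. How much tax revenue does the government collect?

Pre-tax equilibrium: p* = 37, q* = 112.
Tax on buyers shifts demand to qd = 297 − 5(p + 16) = 217 - 5p.
217 - 5p = -73 + 5p gives seller price ps = 29; buyers pay pb = 29 + 16 = 45.
New quantity: q = 297 − 5(45) = 72.
Revenue = 16 × 72 = 1152.

Tax revenue = 1152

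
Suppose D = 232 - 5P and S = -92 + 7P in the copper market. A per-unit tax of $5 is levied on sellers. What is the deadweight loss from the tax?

Pre-tax equilibrium: P* = 27, Q* = 97.
Tax on sellers shifts supply to S = -92 + 7(P − 5) = -127 + 7P.
232 - 5P = -127 + 7P gives buyer price Pb = 359/12; sellers receive Ps = 359/12 − 5 = 299/12.
New quantity: Q = 232 − 5(359/12) = 989/12.
DWL = ½ × 5 × (97 − 989/12) = 875/24.

Deadweight loss = 875/24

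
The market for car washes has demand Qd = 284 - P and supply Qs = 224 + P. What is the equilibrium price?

Set Qd = Qs: 284 - P = 224 + P.
60 = 2P, so P* = 30.
Q* = 284 − 1(30) = 254.

P* = 30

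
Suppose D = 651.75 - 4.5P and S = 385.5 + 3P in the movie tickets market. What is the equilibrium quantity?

Q* = 492

Set D = S: 651.75 - 4.5P = 385.5 + 3P.
266.25 = 7.5P, so P* = 35.5.
Q* = 651.75 − 4.5(35.5) = 492.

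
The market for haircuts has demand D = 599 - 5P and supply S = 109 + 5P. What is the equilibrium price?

P* = 49

Set D = S: 599 - 5P = 109 + 5P.
490 = 10P, so P* = 49.
Q* = 599 − 5(49) = 354.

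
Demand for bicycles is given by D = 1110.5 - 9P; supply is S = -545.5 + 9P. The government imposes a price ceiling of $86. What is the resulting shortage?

Equilibrium price would be P* = 92, so the ceiling at 86 binds.
At P = 86: D = 1110.5 − 9(86) = 336.5, S = -545.5 + 9(86) = 228.5.
Shortage = 336.5 − 228.5 = 108.

Shortage = 108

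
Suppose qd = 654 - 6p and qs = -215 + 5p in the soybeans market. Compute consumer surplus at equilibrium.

Consumer surplus = 2700

Equilibrium: 654 - 6p = -215 + 5p gives p* = 79, q* = 180.
Demand choke price (qd = 0): p = 109.
CS = ½(109 − 79)(180) = 2700.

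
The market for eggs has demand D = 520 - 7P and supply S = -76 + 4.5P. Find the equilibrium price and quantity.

P* = 1192/23, Q* = 3616/23

Set D = S: 520 - 7P = -76 + 4.5P.
596 = 11.5P, so P* = 1192/23.
Q* = 520 − 7(1192/23) = 3616/23.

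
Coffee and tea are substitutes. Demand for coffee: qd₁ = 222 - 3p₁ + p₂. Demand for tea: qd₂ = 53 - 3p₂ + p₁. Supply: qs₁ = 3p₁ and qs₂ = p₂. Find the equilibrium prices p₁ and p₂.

Market 1: 222 - 3p₁ + p₂ = 3p₁ → 6p₁ - p₂ = 222.
Market 2: 4p₂ - p₁ = 53.
Eliminating p₂: 4×(1) + 1×(2) gives 23p₁ = 941, so p₁ = 941/23.
Back-substitute into (2): p₂ = (53 + 1×941/23) / 4 = 540/23.

p₁ = 941/23, p₂ = 540/23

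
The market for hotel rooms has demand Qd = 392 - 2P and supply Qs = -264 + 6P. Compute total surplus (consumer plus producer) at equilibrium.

Equilibrium: 392 - 2P = -264 + 6P gives P* = 82, Q* = 228.
Demand choke price: P = 196; supply starts at P = 44.
CS = ½(196 − 82)(228) = 12996; PS = ½(82 − 44)(228) = 4332.

Total surplus = 17328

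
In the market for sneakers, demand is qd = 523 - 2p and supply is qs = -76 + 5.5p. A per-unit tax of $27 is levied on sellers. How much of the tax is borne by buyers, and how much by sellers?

Buyers bear $19.8, sellers bear $7.2

Pre-tax equilibrium: p* = 1198/15, q* = 5449/15.
Tax on sellers shifts supply to qs = -76 + 5.5(p − 27) = -224.5 + 5.5p.
523 - 2p = -224.5 + 5.5p gives buyer price pb = 299/3; sellers receive ps = 299/3 − 27 = 218/3.
New quantity: q = 523 − 2(299/3) = 971/3.
Buyer burden = 299/3 − 1198/15 = 19.8; seller burden = 1198/15 − 218/3 = 7.2.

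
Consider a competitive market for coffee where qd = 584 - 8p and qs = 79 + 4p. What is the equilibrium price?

Set qd = qs: 584 - 8p = 79 + 4p.
505 = 12p, so p* = 505/12.
q* = 584 − 8(505/12) = 742/3.

p* = 505/12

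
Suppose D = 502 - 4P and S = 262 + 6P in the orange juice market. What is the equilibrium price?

P* = 24

Set D = S: 502 - 4P = 262 + 6P.
240 = 10P, so P* = 24.
Q* = 502 − 4(24) = 406.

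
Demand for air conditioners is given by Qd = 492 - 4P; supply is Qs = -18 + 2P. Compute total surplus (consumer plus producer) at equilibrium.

Equilibrium: 492 - 4P = -18 + 2P gives P* = 85, Q* = 152.
Demand choke price: P = 123; supply starts at P = 9.
CS = ½(123 − 85)(152) = 2888; PS = ½(85 − 9)(152) = 5776.

Total surplus = 8664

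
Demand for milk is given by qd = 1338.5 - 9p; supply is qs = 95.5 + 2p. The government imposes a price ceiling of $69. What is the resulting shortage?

Shortage = 484

Equilibrium price would be p* = 113, so the ceiling at 69 binds.
At p = 69: qd = 1338.5 − 9(69) = 717.5, qs = 95.5 + 2(69) = 233.5.
Shortage = 717.5 − 233.5 = 484.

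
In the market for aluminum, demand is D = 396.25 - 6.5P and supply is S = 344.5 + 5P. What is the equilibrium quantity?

Set D = S: 396.25 - 6.5P = 344.5 + 5P.
51.75 = 11.5P, so P* = 4.5.
Q* = 396.25 − 6.5(4.5) = 367.

Q* = 367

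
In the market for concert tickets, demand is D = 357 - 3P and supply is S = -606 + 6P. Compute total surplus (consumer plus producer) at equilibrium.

Equilibrium: 357 - 3P = -606 + 6P gives P* = 107, Q* = 36.
Demand choke price: P = 119; supply starts at P = 101.
CS = ½(119 − 107)(36) = 216; PS = ½(107 − 101)(36) = 108.

Total surplus = 324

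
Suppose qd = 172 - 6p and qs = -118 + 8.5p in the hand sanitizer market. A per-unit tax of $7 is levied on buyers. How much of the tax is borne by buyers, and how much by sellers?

Pre-tax equilibrium: p* = 20, q* = 52.
Tax on buyers shifts demand to qd = 172 − 6(p + 7) = 130 - 6p.
130 - 6p = -118 + 8.5p gives seller price ps = 496/29; buyers pay pb = 496/29 + 7 = 699/29.
New quantity: q = 172 − 6(699/29) = 794/29.
Buyer burden = 699/29 − 20 = 119/29; seller burden = 20 − 496/29 = 84/29.

Buyers bear 119/29, sellers bear 84/29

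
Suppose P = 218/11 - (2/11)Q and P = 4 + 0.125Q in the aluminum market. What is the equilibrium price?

Set the two price expressions equal: 218/11 - (2/11)Q = 4 + 0.125Q.
174/11 = (27/88)Q, so Q* = 464/9.
P* = 218/11 − (2/11)(464/9) = 94/9.

P* = 94/9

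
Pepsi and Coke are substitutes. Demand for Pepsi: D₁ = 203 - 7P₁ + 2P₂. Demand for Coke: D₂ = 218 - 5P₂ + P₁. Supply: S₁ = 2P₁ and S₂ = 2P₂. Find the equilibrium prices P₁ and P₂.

P₁ = 1857/61, P₂ = 2165/61

Market 1: 203 - 7P₁ + 2P₂ = 2P₁ → 9P₁ - 2P₂ = 203.
Market 2: 7P₂ - P₁ = 218.
Eliminating P₂: 7×(1) + 2×(2) gives 61P₁ = 1857, so P₁ = 1857/61.
Back-substitute into (2): P₂ = (218 + 1×1857/61) / 7 = 2165/61.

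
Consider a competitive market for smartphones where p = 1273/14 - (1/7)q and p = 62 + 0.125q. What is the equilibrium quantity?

q* = 108

Set the two price expressions equal: 1273/14 - (1/7)q = 62 + 0.125q.
405/14 = (15/56)q, so q* = 108.
p* = 1273/14 − (1/7)(108) = 75.5.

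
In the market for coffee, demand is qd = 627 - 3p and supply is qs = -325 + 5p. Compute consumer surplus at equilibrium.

Equilibrium: 627 - 3p = -325 + 5p gives p* = 119, q* = 270.
Demand choke price (qd = 0): p = 209.
CS = ½(209 − 119)(270) = 12150.

Consumer surplus = 12150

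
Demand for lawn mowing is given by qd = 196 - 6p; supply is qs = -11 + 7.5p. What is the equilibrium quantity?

Set qd = qs: 196 - 6p = -11 + 7.5p.
207 = 13.5p, so p* = 46/3.
q* = 196 − 6(46/3) = 104.

q* = 104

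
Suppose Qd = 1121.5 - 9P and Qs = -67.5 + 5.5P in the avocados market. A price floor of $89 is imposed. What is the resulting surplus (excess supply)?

Equilibrium price would be P* = 82, so the floor at 89 binds.
At P = 89: Qd = 320.5, Qs = 422.
Surplus = 422 − 320.5 = 101.5.

Surplus = 101.5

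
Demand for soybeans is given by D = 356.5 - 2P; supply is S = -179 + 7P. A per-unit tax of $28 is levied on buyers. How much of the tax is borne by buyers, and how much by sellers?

Pre-tax equilibrium: P* = 59.5, Q* = 237.5.
Tax on buyers shifts demand to D = 356.5 − 2(P + 28) = 300.5 - 2P.
300.5 - 2P = -179 + 7P gives seller price Ps = 959/18; buyers pay Pb = 959/18 + 28 = 1463/18.
New quantity: Q = 356.5 − 2(1463/18) = 3491/18.
Buyer burden = 1463/18 − 59.5 = 196/9; seller burden = 59.5 − 959/18 = 56/9.

Buyers bear 196/9, sellers bear 56/9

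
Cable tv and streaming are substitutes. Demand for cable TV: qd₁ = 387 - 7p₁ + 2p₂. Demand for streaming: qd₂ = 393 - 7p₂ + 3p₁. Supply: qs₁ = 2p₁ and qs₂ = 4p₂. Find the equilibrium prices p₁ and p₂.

Market 1: 387 - 7p₁ + 2p₂ = 2p₁ → 9p₁ - 2p₂ = 387.
Market 2: 11p₂ - 3p₁ = 393.
Eliminating p₂: 11×(1) + 2×(2) gives 93p₁ = 5043, so p₁ = 1681/31.
Back-substitute into (2): p₂ = (393 + 3×1681/31) / 11 = 1566/31.

p₁ = 1681/31, p₂ = 1566/31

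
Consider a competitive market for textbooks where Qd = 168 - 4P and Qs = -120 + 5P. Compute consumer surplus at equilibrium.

Consumer surplus = 200

Equilibrium: 168 - 4P = -120 + 5P gives P* = 32, Q* = 40.
Demand choke price (Qd = 0): P = 42.
CS = ½(42 − 32)(40) = 200.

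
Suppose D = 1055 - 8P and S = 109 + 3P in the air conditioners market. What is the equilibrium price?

P* = 86

Set D = S: 1055 - 8P = 109 + 3P.
946 = 11P, so P* = 86.
Q* = 1055 − 8(86) = 367.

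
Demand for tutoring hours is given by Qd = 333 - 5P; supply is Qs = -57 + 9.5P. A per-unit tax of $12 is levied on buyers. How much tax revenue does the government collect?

Pre-tax equilibrium: P* = 780/29, Q* = 5757/29.
Tax on buyers shifts demand to Qd = 333 − 5(P + 12) = 273 - 5P.
273 - 5P = -57 + 9.5P gives seller price Ps = 660/29; buyers pay Pb = 660/29 + 12 = 1008/29.
New quantity: Q = 333 − 5(1008/29) = 4617/29.
Revenue = 12 × 4617/29 = 55404/29.

Tax revenue = 55404/29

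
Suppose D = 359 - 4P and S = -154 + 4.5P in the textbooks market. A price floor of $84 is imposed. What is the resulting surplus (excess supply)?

Equilibrium price would be P* = 1026/17, so the floor at 84 binds.
At P = 84: D = 23, S = 224.
Surplus = 224 − 23 = 201.

Surplus = 201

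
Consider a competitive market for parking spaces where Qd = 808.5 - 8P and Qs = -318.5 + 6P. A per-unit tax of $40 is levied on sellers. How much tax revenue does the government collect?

Pre-tax equilibrium: P* = 80.5, Q* = 164.5.
Tax on sellers shifts supply to Qs = -318.5 + 6(P − 40) = -558.5 + 6P.
808.5 - 8P = -558.5 + 6P gives buyer price Pb = 1367/14; sellers receive Ps = 1367/14 − 40 = 807/14.
New quantity: Q = 808.5 − 8(1367/14) = 383/14.
Revenue = 40 × 383/14 = 7660/7.

Tax revenue = 7660/7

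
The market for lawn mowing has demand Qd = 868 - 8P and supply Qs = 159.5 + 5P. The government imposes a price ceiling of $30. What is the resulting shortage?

Shortage = 318.5

Equilibrium price would be P* = 54.5, so the ceiling at 30 binds.
At P = 30: Qd = 868 − 8(30) = 628, Qs = 159.5 + 5(30) = 309.5.
Shortage = 628 − 309.5 = 318.5.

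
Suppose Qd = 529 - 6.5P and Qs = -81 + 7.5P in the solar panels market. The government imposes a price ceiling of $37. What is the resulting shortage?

Shortage = 92

Equilibrium price would be P* = 305/7, so the ceiling at 37 binds.
At P = 37: Qd = 529 − 6.5(37) = 288.5, Qs = -81 + 7.5(37) = 196.5.
Shortage = 288.5 − 196.5 = 92.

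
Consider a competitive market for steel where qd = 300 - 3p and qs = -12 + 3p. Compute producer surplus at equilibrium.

Equilibrium: 300 - 3p = -12 + 3p gives p* = 52, q* = 144.
Supply starts at p = 4 (where qs = 0).
PS = ½(52 − 4)(144) = 3456.

Producer surplus = 3456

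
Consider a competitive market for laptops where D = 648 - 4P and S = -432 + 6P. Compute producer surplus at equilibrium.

Equilibrium: 648 - 4P = -432 + 6P gives P* = 108, Q* = 216.
Supply starts at P = 72 (where S = 0).
PS = ½(108 − 72)(216) = 3888.

Producer surplus = 3888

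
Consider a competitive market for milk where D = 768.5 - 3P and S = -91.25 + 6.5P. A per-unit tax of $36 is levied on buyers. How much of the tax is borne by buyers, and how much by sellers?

Buyers bear 468/19, sellers bear 216/19

Pre-tax equilibrium: P* = 90.5, Q* = 497.
Tax on buyers shifts demand to D = 768.5 − 3(P + 36) = 660.5 - 3P.
660.5 - 3P = -91.25 + 6.5P gives seller price Ps = 3007/38; buyers pay Pb = 3007/38 + 36 = 4375/38.
New quantity: Q = 768.5 − 3(4375/38) = 8039/19.
Buyer burden = 4375/38 − 90.5 = 468/19; seller burden = 90.5 − 3007/38 = 216/19.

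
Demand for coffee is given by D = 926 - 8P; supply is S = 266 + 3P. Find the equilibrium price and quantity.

P* = 60, Q* = 446

Set D = S: 926 - 8P = 266 + 3P.
660 = 11P, so P* = 60.
Q* = 926 − 8(60) = 446.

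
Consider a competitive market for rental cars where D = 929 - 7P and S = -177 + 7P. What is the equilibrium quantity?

Q* = 376

Set D = S: 929 - 7P = -177 + 7P.
1106 = 14P, so P* = 79.
Q* = 929 − 7(79) = 376.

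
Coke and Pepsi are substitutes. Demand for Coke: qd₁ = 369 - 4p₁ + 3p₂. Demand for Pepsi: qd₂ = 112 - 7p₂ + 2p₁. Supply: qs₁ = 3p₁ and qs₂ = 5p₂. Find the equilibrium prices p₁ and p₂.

p₁ = 794/13, p₂ = 761/39

Market 1: 369 - 4p₁ + 3p₂ = 3p₁ → 7p₁ - 3p₂ = 369.
Market 2: 12p₂ - 2p₁ = 112.
Eliminating p₂: 12×(1) + 3×(2) gives 78p₁ = 4764, so p₁ = 794/13.
Back-substitute into (2): p₂ = (112 + 2×794/13) / 12 = 761/39.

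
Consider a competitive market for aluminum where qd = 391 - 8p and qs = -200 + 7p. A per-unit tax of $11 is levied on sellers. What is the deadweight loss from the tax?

Pre-tax equilibrium: p* = 39.4, q* = 75.8.
Tax on sellers shifts supply to qs = -200 + 7(p − 11) = -277 + 7p.
391 - 8p = -277 + 7p gives buyer price pb = 668/15; sellers receive ps = 668/15 − 11 = 503/15.
New quantity: q = 391 − 8(668/15) = 521/15.
DWL = ½ × 11 × (75.8 − 521/15) = 3388/15.

Deadweight loss = 3388/15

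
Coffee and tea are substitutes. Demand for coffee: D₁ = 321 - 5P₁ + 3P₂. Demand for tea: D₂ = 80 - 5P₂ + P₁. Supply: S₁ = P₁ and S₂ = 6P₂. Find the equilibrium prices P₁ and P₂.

Market 1: 321 - 5P₁ + 3P₂ = P₁ → 6P₁ - 3P₂ = 321.
Market 2: 11P₂ - P₁ = 80.
Eliminating P₂: 11×(1) + 3×(2) gives 63P₁ = 3771, so P₁ = 419/7.
Back-substitute into (2): P₂ = (80 + 1×419/7) / 11 = 89/7.

P₁ = 419/7, P₂ = 89/7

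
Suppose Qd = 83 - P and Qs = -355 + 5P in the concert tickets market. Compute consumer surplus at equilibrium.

Equilibrium: 83 - P = -355 + 5P gives P* = 73, Q* = 10.
Demand choke price (Qd = 0): P = 83.
CS = ½(83 − 73)(10) = 50.

Consumer surplus = 50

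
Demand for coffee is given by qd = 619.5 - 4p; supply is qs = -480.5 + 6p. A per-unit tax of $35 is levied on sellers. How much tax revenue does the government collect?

Pre-tax equilibrium: p* = 110, q* = 179.5.
Tax on sellers shifts supply to qs = -480.5 + 6(p − 35) = -690.5 + 6p.
619.5 - 4p = -690.5 + 6p gives buyer price pb = 131; sellers receive ps = 131 − 35 = 96.
New quantity: q = 619.5 − 4(131) = 95.5.
Revenue = 35 × 95.5 = 3342.5.

Tax revenue = 3342.5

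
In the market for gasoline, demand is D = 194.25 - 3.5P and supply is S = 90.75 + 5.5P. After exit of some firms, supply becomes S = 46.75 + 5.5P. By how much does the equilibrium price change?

Original equilibrium: P* = 11.5, Q* = 154.
New equilibrium: 194.25 - 3.5P = 46.75 + 5.5P, so 147.5 = 9P and P' = 295/18; Q' = 194.25 − 3.5(295/18) = 1232/9.
Change in price: 295/18 − 11.5 = 44/9.

ΔP = 44/9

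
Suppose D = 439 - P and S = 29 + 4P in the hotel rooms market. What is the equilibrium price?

P* = 82

Set D = S: 439 - P = 29 + 4P.
410 = 5P, so P* = 82.
Q* = 439 − 1(82) = 357.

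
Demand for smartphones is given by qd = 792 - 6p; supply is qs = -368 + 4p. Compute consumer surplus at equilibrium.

Equilibrium: 792 - 6p = -368 + 4p gives p* = 116, q* = 96.
Demand choke price (qd = 0): p = 132.
CS = ½(132 − 116)(96) = 768.

Consumer surplus = 768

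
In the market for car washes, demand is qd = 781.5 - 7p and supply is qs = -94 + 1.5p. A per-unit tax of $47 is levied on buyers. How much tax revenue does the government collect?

Tax revenue = 3901/34

Pre-tax equilibrium: p* = 103, q* = 60.5.
Tax on buyers shifts demand to qd = 781.5 − 7(p + 47) = 452.5 - 7p.
452.5 - 7p = -94 + 1.5p gives seller price ps = 1093/17; buyers pay pb = 1093/17 + 47 = 1892/17.
New quantity: q = 781.5 − 7(1892/17) = 83/34.
Revenue = 47 × 83/34 = 3901/34.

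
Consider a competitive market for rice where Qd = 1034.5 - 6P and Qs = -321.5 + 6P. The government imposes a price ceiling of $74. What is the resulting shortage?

Equilibrium price would be P* = 113, so the ceiling at 74 binds.
At P = 74: Qd = 1034.5 − 6(74) = 590.5, Qs = -321.5 + 6(74) = 122.5.
Shortage = 590.5 − 122.5 = 468.

Shortage = 468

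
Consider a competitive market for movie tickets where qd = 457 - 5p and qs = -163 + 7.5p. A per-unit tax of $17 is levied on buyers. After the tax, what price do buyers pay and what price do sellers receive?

Pre-tax equilibrium: p* = 49.6, q* = 209.
Tax on buyers shifts demand to qd = 457 − 5(p + 17) = 372 - 5p.
372 - 5p = -163 + 7.5p gives seller price ps = 42.8; buyers pay pb = 42.8 + 17 = 59.8.
New quantity: q = 457 − 5(59.8) = 158.

Buyers pay $59.8, sellers receive $42.8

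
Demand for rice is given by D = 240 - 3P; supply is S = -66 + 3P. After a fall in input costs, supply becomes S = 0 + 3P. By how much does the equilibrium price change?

ΔP = -11

Original equilibrium: P* = 51, Q* = 87.
New equilibrium: 240 - 3P = 0 + 3P, so 240 = 6P and P' = 40; Q' = 240 − 3(40) = 120.
Change in price: 40 − 51 = -11.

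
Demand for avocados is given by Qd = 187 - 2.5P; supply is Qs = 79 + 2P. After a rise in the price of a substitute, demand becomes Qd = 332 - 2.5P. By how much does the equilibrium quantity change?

Original equilibrium: P* = 24, Q* = 127.
New equilibrium: 332 - 2.5P = 79 + 2P, so 253 = 4.5P and P' = 506/9; Q' = 332 − 2.5(506/9) = 1723/9.
Change in quantity: 1723/9 − 127 = 580/9.

ΔQ = 580/9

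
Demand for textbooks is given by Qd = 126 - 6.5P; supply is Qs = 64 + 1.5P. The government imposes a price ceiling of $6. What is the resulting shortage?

Equilibrium price would be P* = 7.75, so the ceiling at 6 binds.
At P = 6: Qd = 126 − 6.5(6) = 87, Qs = 64 + 1.5(6) = 73.
Shortage = 87 − 73 = 14.

Shortage = 14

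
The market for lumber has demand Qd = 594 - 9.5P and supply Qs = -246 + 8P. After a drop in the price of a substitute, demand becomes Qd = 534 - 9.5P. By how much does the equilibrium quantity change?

ΔQ = -192/7

Original equilibrium: P* = 48, Q* = 138.
New equilibrium: 534 - 9.5P = -246 + 8P, so 780 = 17.5P and P' = 312/7; Q' = 534 − 9.5(312/7) = 774/7.
Change in quantity: 774/7 − 138 = -192/7.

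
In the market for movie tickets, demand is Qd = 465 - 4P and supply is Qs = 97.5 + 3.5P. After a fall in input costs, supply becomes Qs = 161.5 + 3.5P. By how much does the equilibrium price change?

Original equilibrium: P* = 49, Q* = 269.
New equilibrium: 465 - 4P = 161.5 + 3.5P, so 303.5 = 7.5P and P' = 607/15; Q' = 465 − 4(607/15) = 4547/15.
Change in price: 607/15 − 49 = -128/15.

ΔP = -128/15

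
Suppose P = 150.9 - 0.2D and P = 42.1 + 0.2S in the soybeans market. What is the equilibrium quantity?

Q* = 272

Set the two price expressions equal: 150.9 - 0.2Q = 42.1 + 0.2Q.
108.8 = 0.4Q, so Q* = 272.
P* = 150.9 − (0.2)(272) = 96.5.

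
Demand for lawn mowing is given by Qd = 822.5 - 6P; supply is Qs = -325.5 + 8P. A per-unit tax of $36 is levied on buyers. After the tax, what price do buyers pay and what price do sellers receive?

Pre-tax equilibrium: P* = 82, Q* = 330.5.
Tax on buyers shifts demand to Qd = 822.5 − 6(P + 36) = 606.5 - 6P.
606.5 - 6P = -325.5 + 8P gives seller price Ps = 466/7; buyers pay Pb = 466/7 + 36 = 718/7.
New quantity: Q = 822.5 − 6(718/7) = 2899/14.

Buyers pay 718/7, sellers receive 466/7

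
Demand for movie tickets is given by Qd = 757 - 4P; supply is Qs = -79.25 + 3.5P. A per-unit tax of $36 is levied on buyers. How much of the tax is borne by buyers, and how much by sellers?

Buyers bear $16.8, sellers bear $19.2

Pre-tax equilibrium: P* = 111.5, Q* = 311.
Tax on buyers shifts demand to Qd = 757 − 4(P + 36) = 613 - 4P.
613 - 4P = -79.25 + 3.5P gives seller price Ps = 92.3; buyers pay Pb = 92.3 + 36 = 128.3.
New quantity: Q = 757 − 4(128.3) = 243.8.
Buyer burden = 128.3 − 111.5 = 16.8; seller burden = 111.5 − 92.3 = 19.2.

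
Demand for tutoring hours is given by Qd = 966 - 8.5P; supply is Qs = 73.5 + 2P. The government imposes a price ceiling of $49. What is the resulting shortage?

Shortage = 378

Equilibrium price would be P* = 85, so the ceiling at 49 binds.
At P = 49: Qd = 966 − 8.5(49) = 549.5, Qs = 73.5 + 2(49) = 171.5.
Shortage = 549.5 − 171.5 = 378.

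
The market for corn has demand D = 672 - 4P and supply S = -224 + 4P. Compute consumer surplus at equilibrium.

Consumer surplus = 6272

Equilibrium: 672 - 4P = -224 + 4P gives P* = 112, Q* = 224.
Demand choke price (D = 0): P = 168.
CS = ½(168 − 112)(224) = 6272.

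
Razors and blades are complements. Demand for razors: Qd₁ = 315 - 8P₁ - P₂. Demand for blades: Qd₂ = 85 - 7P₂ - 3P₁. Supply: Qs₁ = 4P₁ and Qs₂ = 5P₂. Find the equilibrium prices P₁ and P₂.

P₁ = 3695/141, P₂ = 25/47

Market 1: 315 - 8P₁ - P₂ = 4P₁ → 12P₁ + P₂ = 315.
Market 2: 12P₂ + 3P₁ = 85.
Eliminating P₂: 12×(1) − 1×(2) gives 141P₁ = 3695, so P₁ = 3695/141.
Back-substitute into (2): P₂ = (85 − 3×3695/141) / 12 = 25/47.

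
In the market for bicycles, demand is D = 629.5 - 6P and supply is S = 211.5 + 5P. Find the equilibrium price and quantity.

P* = 38, Q* = 401.5

Set D = S: 629.5 - 6P = 211.5 + 5P.
418 = 11P, so P* = 38.
Q* = 629.5 − 6(38) = 401.5.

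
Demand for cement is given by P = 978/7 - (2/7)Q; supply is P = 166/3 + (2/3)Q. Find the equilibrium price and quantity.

P* = 114.4, Q* = 88.6

Set the two price expressions equal: 978/7 - (2/7)Q = 166/3 + (2/3)Q.
1772/21 = (20/21)Q, so Q* = 88.6.
P* = 978/7 − (2/7)(88.6) = 114.4.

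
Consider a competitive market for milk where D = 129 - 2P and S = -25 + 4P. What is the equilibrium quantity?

Q* = 233/3

Set D = S: 129 - 2P = -25 + 4P.
154 = 6P, so P* = 77/3.
Q* = 129 − 2(77/3) = 233/3.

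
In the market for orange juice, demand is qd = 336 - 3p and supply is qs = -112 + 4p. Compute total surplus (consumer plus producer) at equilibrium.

Equilibrium: 336 - 3p = -112 + 4p gives p* = 64, q* = 144.
Demand choke price: p = 112; supply starts at p = 28.
CS = ½(112 − 64)(144) = 3456; PS = ½(64 − 28)(144) = 2592.

Total surplus = 6048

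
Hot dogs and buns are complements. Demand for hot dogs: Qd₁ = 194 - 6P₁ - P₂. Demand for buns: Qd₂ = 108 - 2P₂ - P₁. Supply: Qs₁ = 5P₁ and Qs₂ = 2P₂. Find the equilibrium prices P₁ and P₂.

Market 1: 194 - 6P₁ - P₂ = 5P₁ → 11P₁ + P₂ = 194.
Market 2: 4P₂ + P₁ = 108.
Eliminating P₂: 4×(1) − 1×(2) gives 43P₁ = 668, so P₁ = 668/43.
Back-substitute into (2): P₂ = (108 − 1×668/43) / 4 = 994/43.

P₁ = 668/43, P₂ = 994/43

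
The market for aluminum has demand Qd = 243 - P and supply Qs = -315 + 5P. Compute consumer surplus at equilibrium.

Equilibrium: 243 - P = -315 + 5P gives P* = 93, Q* = 150.
Demand choke price (Qd = 0): P = 243.
CS = ½(243 − 93)(150) = 11250.

Consumer surplus = 11250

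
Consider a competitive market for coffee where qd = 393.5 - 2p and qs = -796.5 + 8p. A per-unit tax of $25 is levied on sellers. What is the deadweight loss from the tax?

Pre-tax equilibrium: p* = 119, q* = 155.5.
Tax on sellers shifts supply to qs = -796.5 + 8(p − 25) = -996.5 + 8p.
393.5 - 2p = -996.5 + 8p gives buyer price pb = 139; sellers receive ps = 139 − 25 = 114.
New quantity: q = 393.5 − 2(139) = 115.5.
DWL = ½ × 25 × (155.5 − 115.5) = 500.

Deadweight loss = 500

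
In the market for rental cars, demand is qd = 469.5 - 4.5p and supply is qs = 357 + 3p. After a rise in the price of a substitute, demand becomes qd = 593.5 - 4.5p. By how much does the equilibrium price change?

Δp = 248/15

Original equilibrium: p* = 15, q* = 402.
New equilibrium: 593.5 - 4.5p = 357 + 3p, so 236.5 = 7.5p and p' = 473/15; q' = 593.5 − 4.5(473/15) = 451.6.
Change in price: 473/15 − 15 = 248/15.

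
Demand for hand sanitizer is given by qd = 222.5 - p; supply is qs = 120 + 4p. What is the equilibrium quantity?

Set qd = qs: 222.5 - p = 120 + 4p.
102.5 = 5p, so p* = 20.5.
q* = 222.5 − 1(20.5) = 202.

q* = 202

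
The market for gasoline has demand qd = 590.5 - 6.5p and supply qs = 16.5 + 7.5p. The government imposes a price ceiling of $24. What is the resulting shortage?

Shortage = 238

Equilibrium price would be p* = 41, so the ceiling at 24 binds.
At p = 24: qd = 590.5 − 6.5(24) = 434.5, qs = 16.5 + 7.5(24) = 196.5.
Shortage = 434.5 − 196.5 = 238.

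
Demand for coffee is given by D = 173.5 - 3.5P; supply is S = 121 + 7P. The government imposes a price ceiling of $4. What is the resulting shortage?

Equilibrium price would be P* = 5, so the ceiling at 4 binds.
At P = 4: D = 173.5 − 3.5(4) = 159.5, S = 121 + 7(4) = 149.
Shortage = 159.5 − 149 = 10.5.

Shortage = 10.5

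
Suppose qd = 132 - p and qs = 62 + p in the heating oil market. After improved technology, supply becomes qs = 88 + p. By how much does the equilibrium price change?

Δp = -13

Original equilibrium: p* = 35, q* = 97.
New equilibrium: 132 - p = 88 + p, so 44 = 2p and p' = 22; q' = 132 − 1(22) = 110.
Change in price: 22 − 35 = -13.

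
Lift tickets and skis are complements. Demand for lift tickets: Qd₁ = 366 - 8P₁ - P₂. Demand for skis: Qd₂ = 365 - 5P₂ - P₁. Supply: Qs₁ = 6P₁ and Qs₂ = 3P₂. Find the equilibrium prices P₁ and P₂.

P₁ = 2563/111, P₂ = 4744/111

Market 1: 366 - 8P₁ - P₂ = 6P₁ → 14P₁ + P₂ = 366.
Market 2: 8P₂ + P₁ = 365.
Eliminating P₂: 8×(1) − 1×(2) gives 111P₁ = 2563, so P₁ = 2563/111.
Back-substitute into (2): P₂ = (365 − 1×2563/111) / 8 = 4744/111.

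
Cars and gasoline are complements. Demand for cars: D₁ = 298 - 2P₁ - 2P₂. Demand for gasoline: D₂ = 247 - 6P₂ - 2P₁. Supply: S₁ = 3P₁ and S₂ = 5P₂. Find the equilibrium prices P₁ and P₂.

P₁ = 928/17, P₂ = 213/17

Market 1: 298 - 2P₁ - 2P₂ = 3P₁ → 5P₁ + 2P₂ = 298.
Market 2: 11P₂ + 2P₁ = 247.
Eliminating P₂: 11×(1) − 2×(2) gives 51P₁ = 2784, so P₁ = 928/17.
Back-substitute into (2): P₂ = (247 − 2×928/17) / 11 = 213/17.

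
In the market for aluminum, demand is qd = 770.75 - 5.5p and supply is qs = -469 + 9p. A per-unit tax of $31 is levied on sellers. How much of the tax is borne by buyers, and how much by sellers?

Buyers bear 558/29, sellers bear 341/29

Pre-tax equilibrium: p* = 85.5, q* = 300.5.
Tax on sellers shifts supply to qs = -469 + 9(p − 31) = -748 + 9p.
770.75 - 5.5p = -748 + 9p gives buyer price pb = 6075/58; sellers receive ps = 6075/58 − 31 = 4277/58.
New quantity: q = 770.75 − 5.5(6075/58) = 11291/58.
Buyer burden = 6075/58 − 85.5 = 558/29; seller burden = 85.5 − 4277/58 = 341/29.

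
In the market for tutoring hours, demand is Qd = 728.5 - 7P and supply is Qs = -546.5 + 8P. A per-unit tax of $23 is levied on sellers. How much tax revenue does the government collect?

Pre-tax equilibrium: P* = 85, Q* = 133.5.
Tax on sellers shifts supply to Qs = -546.5 + 8(P − 23) = -730.5 + 8P.
728.5 - 7P = -730.5 + 8P gives buyer price Pb = 1459/15; sellers receive Ps = 1459/15 − 23 = 1114/15.
New quantity: Q = 728.5 − 7(1459/15) = 1429/30.
Revenue = 23 × 1429/30 = 32867/30.

Tax revenue = 32867/30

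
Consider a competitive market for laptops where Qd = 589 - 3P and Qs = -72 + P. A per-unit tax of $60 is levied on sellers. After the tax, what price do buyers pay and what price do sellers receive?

Buyers pay $180.25, sellers receive $120.25

Pre-tax equilibrium: P* = 165.25, Q* = 93.25.
Tax on sellers shifts supply to Qs = -72 + 1(P − 60) = -132 + P.
589 - 3P = -132 + P gives buyer price Pb = 180.25; sellers receive Ps = 180.25 − 60 = 120.25.
New quantity: Q = 589 − 3(180.25) = 48.25.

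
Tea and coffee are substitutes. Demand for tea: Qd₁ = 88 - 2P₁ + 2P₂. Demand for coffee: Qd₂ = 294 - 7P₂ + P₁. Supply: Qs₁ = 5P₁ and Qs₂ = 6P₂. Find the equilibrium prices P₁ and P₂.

P₁ = 1732/89, P₂ = 2146/89

Market 1: 88 - 2P₁ + 2P₂ = 5P₁ → 7P₁ - 2P₂ = 88.
Market 2: 13P₂ - P₁ = 294.
Eliminating P₂: 13×(1) + 2×(2) gives 89P₁ = 1732, so P₁ = 1732/89.
Back-substitute into (2): P₂ = (294 + 1×1732/89) / 13 = 2146/89.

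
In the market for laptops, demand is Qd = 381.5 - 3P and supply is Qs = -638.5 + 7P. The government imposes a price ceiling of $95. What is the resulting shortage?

Equilibrium price would be P* = 102, so the ceiling at 95 binds.
At P = 95: Qd = 381.5 − 3(95) = 96.5, Qs = -638.5 + 7(95) = 26.5.
Shortage = 96.5 − 26.5 = 70.

Shortage = 70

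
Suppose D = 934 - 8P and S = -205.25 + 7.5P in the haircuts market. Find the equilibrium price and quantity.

P* = 73.5, Q* = 346

Set D = S: 934 - 8P = -205.25 + 7.5P.
1139.25 = 15.5P, so P* = 73.5.
Q* = 934 − 8(73.5) = 346.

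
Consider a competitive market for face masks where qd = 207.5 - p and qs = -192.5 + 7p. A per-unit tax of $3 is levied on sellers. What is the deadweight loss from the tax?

Deadweight loss = 3.9375

Pre-tax equilibrium: p* = 50, q* = 157.5.
Tax on sellers shifts supply to qs = -192.5 + 7(p − 3) = -213.5 + 7p.
207.5 - p = -213.5 + 7p gives buyer price pb = 52.625; sellers receive ps = 52.625 − 3 = 49.625.
New quantity: q = 207.5 − 1(52.625) = 154.875.
DWL = ½ × 3 × (157.5 − 154.875) = 3.9375.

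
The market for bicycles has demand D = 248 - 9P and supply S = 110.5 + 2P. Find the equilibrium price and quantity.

Set D = S: 248 - 9P = 110.5 + 2P.
137.5 = 11P, so P* = 12.5.
Q* = 248 − 9(12.5) = 135.5.

P* = 12.5, Q* = 135.5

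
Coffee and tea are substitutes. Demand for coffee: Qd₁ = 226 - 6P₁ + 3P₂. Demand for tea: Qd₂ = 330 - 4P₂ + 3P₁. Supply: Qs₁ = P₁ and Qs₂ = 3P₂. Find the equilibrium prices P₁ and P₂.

Market 1: 226 - 6P₁ + 3P₂ = P₁ → 7P₁ - 3P₂ = 226.
Market 2: 7P₂ - 3P₁ = 330.
Eliminating P₂: 7×(1) + 3×(2) gives 40P₁ = 2572, so P₁ = 64.3.
Back-substitute into (2): P₂ = (330 + 3×64.3) / 7 = 74.7.

P₁ = 64.3, P₂ = 74.7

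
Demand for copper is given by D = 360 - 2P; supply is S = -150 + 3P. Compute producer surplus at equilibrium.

Producer surplus = 4056

Equilibrium: 360 - 2P = -150 + 3P gives P* = 102, Q* = 156.
Supply starts at P = 50 (where S = 0).
PS = ½(102 − 50)(156) = 4056.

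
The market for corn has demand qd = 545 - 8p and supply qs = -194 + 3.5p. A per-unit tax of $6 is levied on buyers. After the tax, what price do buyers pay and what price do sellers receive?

Buyers pay 1520/23, sellers receive 1382/23

Pre-tax equilibrium: p* = 1478/23, q* = 711/23.
Tax on buyers shifts demand to qd = 545 − 8(p + 6) = 497 - 8p.
497 - 8p = -194 + 3.5p gives seller price ps = 1382/23; buyers pay pb = 1382/23 + 6 = 1520/23.
New quantity: q = 545 − 8(1520/23) = 375/23.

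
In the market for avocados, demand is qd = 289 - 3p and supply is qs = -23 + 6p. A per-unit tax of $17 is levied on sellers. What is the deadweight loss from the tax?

Deadweight loss = 289

Pre-tax equilibrium: p* = 104/3, q* = 185.
Tax on sellers shifts supply to qs = -23 + 6(p − 17) = -125 + 6p.
289 - 3p = -125 + 6p gives buyer price pb = 46; sellers receive ps = 46 − 17 = 29.
New quantity: q = 289 − 3(46) = 151.
DWL = ½ × 17 × (185 − 151) = 289.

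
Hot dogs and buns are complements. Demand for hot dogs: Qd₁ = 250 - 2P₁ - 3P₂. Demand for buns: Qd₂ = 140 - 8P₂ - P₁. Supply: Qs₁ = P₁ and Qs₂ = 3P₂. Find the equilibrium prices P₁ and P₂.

Market 1: 250 - 2P₁ - 3P₂ = P₁ → 3P₁ + 3P₂ = 250.
Market 2: 11P₂ + P₁ = 140.
Eliminating P₂: 11×(1) − 3×(2) gives 30P₁ = 2330, so P₁ = 233/3.
Back-substitute into (2): P₂ = (140 − 1×233/3) / 11 = 17/3.

P₁ = 233/3, P₂ = 17/3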